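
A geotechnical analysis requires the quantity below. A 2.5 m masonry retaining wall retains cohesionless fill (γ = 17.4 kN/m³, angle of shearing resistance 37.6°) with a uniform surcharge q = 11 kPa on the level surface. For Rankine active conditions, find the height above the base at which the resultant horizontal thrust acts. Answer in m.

0.973 m

K_a = 0.2421.
Triangular part P₁ = ½K_aγH² = 13.17 at H/3 = 0.8333 m; rectangular part P₂ = K_a q H = 6.658 at H/2 = 1.250 m.
ȳ = (P₁·0.8333 + P₂·1.250)/(P₁+P₂) = 0.9733 m.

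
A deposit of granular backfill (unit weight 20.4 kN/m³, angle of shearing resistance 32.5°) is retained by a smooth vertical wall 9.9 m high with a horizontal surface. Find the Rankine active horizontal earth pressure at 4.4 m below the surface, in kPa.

K_a = (1 − sin φ)/(1 + sin φ) = 0.3010.
σ_h = K_a γ z = 0.3010 × 20.4 × 4.4 = 27.02 kPa.

27.0 kPa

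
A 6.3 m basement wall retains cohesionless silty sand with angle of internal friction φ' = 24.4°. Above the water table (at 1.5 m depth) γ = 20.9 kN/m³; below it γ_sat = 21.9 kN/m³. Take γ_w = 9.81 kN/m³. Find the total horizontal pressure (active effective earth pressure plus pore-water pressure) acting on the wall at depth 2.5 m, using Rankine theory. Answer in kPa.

27.9 kPa

K_a = (1 − sin φ)/(1 + sin φ) = 0.4153.
γ' = 21.9 − 9.81 = 12.09 kN/m³.
Effective vertical stress at 2.5 m: σ'_v = 20.9×1.5 + 12.09×1.00 = 43.44 kPa.
σ'_h = K_a σ'_v = 0.4153 × 43.44 = 18.04 kPa; u = γ_w × 1.00 = 9.810 kPa.
Total σ_h = 18.04 + 9.810 = 27.85 kPa.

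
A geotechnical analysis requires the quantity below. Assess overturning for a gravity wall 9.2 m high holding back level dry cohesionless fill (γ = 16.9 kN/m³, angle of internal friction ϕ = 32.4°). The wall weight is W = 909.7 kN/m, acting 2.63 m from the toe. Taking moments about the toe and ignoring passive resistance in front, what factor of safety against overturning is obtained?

3.61

K_a = tan²(45° − 32.4°/2) = 0.3022.
P_a = ½K_aγH² = 0.5×0.3022×16.9×9.2² = 216.2 kN/m, acting at H/3 = 3.067 m above the base.
Overturning moment M_o = P_a × H/3 = 216.2 × 3.067 = 662.9.
Resisting moment M_r = W × 2.63 = 909.7 × 2.63 = 2393.
FS_overturning = M_r/M_o = 2393/662.9 = 3.609.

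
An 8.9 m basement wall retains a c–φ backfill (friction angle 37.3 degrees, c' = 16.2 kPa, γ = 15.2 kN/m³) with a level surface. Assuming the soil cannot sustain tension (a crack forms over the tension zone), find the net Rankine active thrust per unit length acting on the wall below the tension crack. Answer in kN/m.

K_a = 0.2453; √K_a = 0.4953.
Tension-crack depth z_c = 2c/(γ√K_a) = 2×16.2/(15.2×0.4953) = 4.303 m.
σ_a at base = K_a γ H − 2c√K_a = 0.2453×15.2×8.9 − 2×16.2×0.4953 = 17.14 kPa.
P_a = ½ × 17.14 × (H − z_c) = 0.5×17.14×4.597 = 39.40 kN/m.

39.4 kN/m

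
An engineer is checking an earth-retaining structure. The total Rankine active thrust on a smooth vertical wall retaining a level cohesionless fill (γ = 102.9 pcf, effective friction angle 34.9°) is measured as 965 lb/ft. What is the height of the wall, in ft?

K_a = 0.2721. P_a = ½ K_a γ H² ⇒ H = √(2P_a/(K_a γ)).
H = √(2×965/(0.2721×102.9)) = 8.302 ft.

8.30 ft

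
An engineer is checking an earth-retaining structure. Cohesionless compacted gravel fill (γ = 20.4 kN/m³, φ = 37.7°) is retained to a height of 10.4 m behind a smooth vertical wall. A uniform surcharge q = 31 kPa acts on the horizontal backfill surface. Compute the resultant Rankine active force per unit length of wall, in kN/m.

344 kN/m

K_a = tan²(45° − φ/2) = 0.2411.
Soil triangle: ½ K_a γ H² = 0.5×0.2411×20.4×10.4² = 265.9 kN/m.
Surcharge rectangle: K_a q H = 0.2411×31×10.4 = 77.72 kN/m.
Total = 265.9 + 77.72 = 343.7 kN/m.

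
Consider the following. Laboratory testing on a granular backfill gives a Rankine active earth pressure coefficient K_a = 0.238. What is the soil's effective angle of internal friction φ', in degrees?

38.0°

K_a = tan²(45° − φ/2) ⇒ 45° − φ/2 = arctan(√0.238) = 26.01°.
φ = 2(45° − 26.01°) = 37.99°.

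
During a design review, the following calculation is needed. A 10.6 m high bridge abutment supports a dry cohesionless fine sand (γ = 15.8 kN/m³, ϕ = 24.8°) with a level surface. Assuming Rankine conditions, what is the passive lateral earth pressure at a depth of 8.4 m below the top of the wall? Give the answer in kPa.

325 kPa

K_p = (1 + sin φ)/(1 − sin φ) = 2.445.
σ_h = K_p γ z = 2.445 × 15.8 × 8.4 = 324.5 kPa.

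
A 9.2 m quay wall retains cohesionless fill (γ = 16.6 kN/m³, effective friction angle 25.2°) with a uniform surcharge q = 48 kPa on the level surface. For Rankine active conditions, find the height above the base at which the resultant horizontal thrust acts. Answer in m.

K_a = 0.4027.
Triangular part P₁ = ½K_aγH² = 282.9 at H/3 = 3.067 m; rectangular part P₂ = K_a q H = 177.9 at H/2 = 4.600 m.
ȳ = (P₁·3.067 + P₂·4.600)/(P₁+P₂) = 3.658 m.

3.66 m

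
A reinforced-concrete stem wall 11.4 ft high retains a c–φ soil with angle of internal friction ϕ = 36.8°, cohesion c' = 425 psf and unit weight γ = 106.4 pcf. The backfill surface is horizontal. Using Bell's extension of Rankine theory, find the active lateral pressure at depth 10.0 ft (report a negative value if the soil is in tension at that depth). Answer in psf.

K_a = (1 − sin φ)/(1 + sin φ) = 0.2508.
σ_a = K_a γ z − 2c√K_a = 0.2508×106.4×10.0 − 2×425×0.5008 = -158.8 psf.

-159 psf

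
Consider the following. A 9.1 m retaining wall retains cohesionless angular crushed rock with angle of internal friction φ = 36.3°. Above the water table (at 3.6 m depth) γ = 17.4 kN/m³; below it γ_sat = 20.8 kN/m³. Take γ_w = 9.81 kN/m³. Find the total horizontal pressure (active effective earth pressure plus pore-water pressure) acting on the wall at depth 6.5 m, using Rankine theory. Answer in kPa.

K_a = (1 − sin φ)/(1 + sin φ) = 0.2563.
γ' = 20.8 − 9.81 = 10.99 kN/m³.
Effective vertical stress at 6.5 m: σ'_v = 17.4×3.6 + 10.99×2.90 = 94.51 kPa.
σ'_h = K_a σ'_v = 0.2563 × 94.51 = 24.22 kPa; u = γ_w × 2.90 = 28.45 kPa.
Total σ_h = 24.22 + 28.45 = 52.67 kPa.

52.7 kPa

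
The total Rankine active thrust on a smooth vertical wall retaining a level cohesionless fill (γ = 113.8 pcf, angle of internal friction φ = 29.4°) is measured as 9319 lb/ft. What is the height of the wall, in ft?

K_a = 0.3415. P_a = ½ K_a γ H² ⇒ H = √(2P_a/(K_a γ)).
H = √(2×9319/(0.3415×113.8)) = 21.90 ft.

21.9 ft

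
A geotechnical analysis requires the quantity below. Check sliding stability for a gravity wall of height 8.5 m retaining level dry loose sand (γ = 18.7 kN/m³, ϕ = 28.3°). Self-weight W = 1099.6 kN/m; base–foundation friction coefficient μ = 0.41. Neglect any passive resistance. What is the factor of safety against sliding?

K_a = tan²(45° − 28.3°/2) = 0.3568.
P_a = ½K_aγH² = 0.5×0.3568×18.7×8.5² = 241.0 kN/m, acting at H/3 = 2.833 m above the base.
FS_sliding = μW / P_a = 0.41×1099.6 / 241.0 = 1.871.

1.87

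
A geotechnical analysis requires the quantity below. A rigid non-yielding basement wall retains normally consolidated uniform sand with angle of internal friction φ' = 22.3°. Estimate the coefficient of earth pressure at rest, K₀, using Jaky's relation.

K₀ = 1 − sin φ' = 1 − sin 22.3° = 0.6205.

0.621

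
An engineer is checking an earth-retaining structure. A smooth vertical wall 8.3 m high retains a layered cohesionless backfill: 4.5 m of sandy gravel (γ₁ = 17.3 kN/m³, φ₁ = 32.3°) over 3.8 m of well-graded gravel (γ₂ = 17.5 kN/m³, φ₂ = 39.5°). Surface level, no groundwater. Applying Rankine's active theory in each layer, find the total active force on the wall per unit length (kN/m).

147 kN/m

K_a1 = tan²(45°−32.3°/2) = 0.3035; K_a2 = tan²(45°−39.5°/2) = 0.2224.
Layer 1: σ at base = K_a1 γ₁ h₁ = 23.63 kPa; P₁ = ½×23.63×4.5 = 53.16.
Layer 2: σ_v at top = γ₁h₁ = 77.85; σ_h top = K_a2×77.85 = 17.32; σ_h base = K_a2×(77.85+17.5×3.8) = 32.11.
P₂ = ½(17.32+32.11)×3.8 = 93.91. Total P_a = 53.16+93.91 = 147.1 kN/m.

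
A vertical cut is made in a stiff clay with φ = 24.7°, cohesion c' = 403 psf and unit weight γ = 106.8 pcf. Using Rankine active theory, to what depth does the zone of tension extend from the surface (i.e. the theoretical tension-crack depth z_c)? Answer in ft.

11.8 ft

K_a = tan²(45° − 24.7°/2) = 0.4106; √K_a = 0.6408.
The active pressure is zero where K_a γ z = 2c√K_a, so z_c = 2c/(γ√K_a) = 2×403/(106.8×0.6408) = 11.78 ft.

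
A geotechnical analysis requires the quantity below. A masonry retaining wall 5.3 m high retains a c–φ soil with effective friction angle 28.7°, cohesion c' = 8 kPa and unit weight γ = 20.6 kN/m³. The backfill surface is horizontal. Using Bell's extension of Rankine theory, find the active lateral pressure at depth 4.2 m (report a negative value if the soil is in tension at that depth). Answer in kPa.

20.9 kPa

K_a = (1 − sin φ)/(1 + sin φ) = 0.3511.
σ_a = K_a γ z − 2c√K_a = 0.3511×20.6×4.2 − 2×8×0.5926 = 20.90 kPa.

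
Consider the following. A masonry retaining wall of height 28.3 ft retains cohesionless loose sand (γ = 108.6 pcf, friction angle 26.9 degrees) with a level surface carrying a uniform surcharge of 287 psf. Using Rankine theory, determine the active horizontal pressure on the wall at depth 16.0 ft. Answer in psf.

K_a = (1 − sin φ)/(1 + sin φ) = 0.3770.
σ_v = γz + q = 108.6 × 16.0 + 287 = 2025 psf.
σ_h = K_a σ_v = 0.3770 × 2025 = 763.3 psf.

763 psf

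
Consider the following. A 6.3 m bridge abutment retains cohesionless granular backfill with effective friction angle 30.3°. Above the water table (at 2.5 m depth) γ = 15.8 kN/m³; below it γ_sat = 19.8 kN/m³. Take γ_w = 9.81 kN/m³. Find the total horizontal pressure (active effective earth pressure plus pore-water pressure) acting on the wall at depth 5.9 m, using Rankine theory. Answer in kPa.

57.5 kPa

K_a = (1 − sin φ)/(1 + sin φ) = 0.3293.
γ' = 19.8 − 9.81 = 9.990 kN/m³.
Effective vertical stress at 5.9 m: σ'_v = 15.8×2.5 + 9.990×3.40 = 73.47 kPa.
σ'_h = K_a σ'_v = 0.3293 × 73.47 = 24.19 kPa; u = γ_w × 3.40 = 33.35 kPa.
Total σ_h = 24.19 + 33.35 = 57.55 kPa.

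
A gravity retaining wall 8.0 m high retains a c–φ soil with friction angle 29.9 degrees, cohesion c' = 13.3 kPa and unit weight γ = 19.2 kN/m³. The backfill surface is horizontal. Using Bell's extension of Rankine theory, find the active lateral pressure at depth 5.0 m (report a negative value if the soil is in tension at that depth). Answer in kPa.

K_a = (1 − sin φ)/(1 + sin φ) = 0.3347.
σ_a = K_a γ z − 2c√K_a = 0.3347×19.2×5.0 − 2×13.3×0.5785 = 16.74 kPa.

16.7 kPa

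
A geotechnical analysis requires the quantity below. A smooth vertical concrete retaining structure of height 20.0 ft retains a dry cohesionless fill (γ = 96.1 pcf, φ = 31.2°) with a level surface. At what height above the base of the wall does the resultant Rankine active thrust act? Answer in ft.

K_a = 0.3175.
The pressure distribution is triangular, so the resultant acts at H/3 above the base = 20.0/3 = 6.667 ft.

6.67 ft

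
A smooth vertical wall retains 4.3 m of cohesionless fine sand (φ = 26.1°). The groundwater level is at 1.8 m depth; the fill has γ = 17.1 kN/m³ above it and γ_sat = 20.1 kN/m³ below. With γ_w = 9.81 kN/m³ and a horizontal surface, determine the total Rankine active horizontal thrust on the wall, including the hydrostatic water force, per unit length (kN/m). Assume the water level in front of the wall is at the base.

83.9 kN/m

K_a = tan²(45° − φ/2) = 0.3889.
γ' = 20.1 − 9.81 = 10.29 kN/m³. Depth below WT = 2.5 m.
σ'_h at WT = K_a γ d_w = 11.97 kPa; at base = 11.97 + K_a γ' × 2.5 = 21.98 kPa.
P₁ (0–1.8 m) = ½×11.97×1.8 = 10.77. P₂ (1.8–4.3 m) = ½(11.97+21.98)×2.5 = 42.44.
P_w = ½ γ_w h₂² = 0.5×9.81×2.5² = 30.66. Total = 10.77+42.44+30.66 = 83.87 kN/m.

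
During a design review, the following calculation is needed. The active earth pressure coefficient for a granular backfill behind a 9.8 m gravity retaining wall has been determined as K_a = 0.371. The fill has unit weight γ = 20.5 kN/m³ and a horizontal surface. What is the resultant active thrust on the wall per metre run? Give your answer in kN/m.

P = ½ K_a γ H² = 0.5 × 0.371 × 20.5 × 9.8² = 365.2 kN/m.

365 kN/m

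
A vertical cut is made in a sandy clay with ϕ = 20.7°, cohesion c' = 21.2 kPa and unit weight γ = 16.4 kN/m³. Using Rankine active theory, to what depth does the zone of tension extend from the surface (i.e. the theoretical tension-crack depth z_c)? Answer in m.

K_a = tan²(45° − 20.7°/2) = 0.4777; √K_a = 0.6911.
The active pressure is zero where K_a γ z = 2c√K_a, so z_c = 2c/(γ√K_a) = 2×21.2/(16.4×0.6911) = 3.741 m.

3.74 m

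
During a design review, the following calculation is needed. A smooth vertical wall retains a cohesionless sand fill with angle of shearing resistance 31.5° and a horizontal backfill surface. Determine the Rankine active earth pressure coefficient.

0.314

K_a = (1 − sin φ)/(1 + sin φ) = (1 − sin 31.5°)/(1 + sin 31.5°) = 0.3136.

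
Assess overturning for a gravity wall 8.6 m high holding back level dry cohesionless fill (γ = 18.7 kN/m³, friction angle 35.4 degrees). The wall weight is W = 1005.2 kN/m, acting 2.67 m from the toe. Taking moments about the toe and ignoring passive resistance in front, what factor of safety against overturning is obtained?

K_a = tan²(45° − 35.4°/2) = 0.2664.
P_a = ½K_aγH² = 0.5×0.2664×18.7×8.6² = 184.2 kN/m, acting at H/3 = 2.867 m above the base.
Overturning moment M_o = P_a × H/3 = 184.2 × 2.867 = 528.1.
Resisting moment M_r = W × 2.67 = 1005.2 × 2.67 = 2684.
FS_overturning = M_r/M_o = 2684/528.1 = 5.082.

5.08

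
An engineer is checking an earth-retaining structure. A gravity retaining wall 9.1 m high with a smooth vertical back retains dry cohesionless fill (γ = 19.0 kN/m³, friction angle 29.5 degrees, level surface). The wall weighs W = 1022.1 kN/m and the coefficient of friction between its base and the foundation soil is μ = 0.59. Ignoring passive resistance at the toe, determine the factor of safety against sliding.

2.25

K_a = tan²(45° − 29.5°/2) = 0.3401.
P_a = ½K_aγH² = 0.5×0.3401×19.0×9.1² = 267.6 kN/m, acting at H/3 = 3.033 m above the base.
FS_sliding = μW / P_a = 0.59×1022.1 / 267.6 = 2.254.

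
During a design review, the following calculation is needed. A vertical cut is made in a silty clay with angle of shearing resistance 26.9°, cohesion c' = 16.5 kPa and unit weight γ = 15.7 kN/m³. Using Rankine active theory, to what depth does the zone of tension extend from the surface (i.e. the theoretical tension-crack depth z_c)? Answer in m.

3.42 m

K_a = tan²(45° − 26.9°/2) = 0.3770; √K_a = 0.6140.
The active pressure is zero where K_a γ z = 2c√K_a, so z_c = 2c/(γ√K_a) = 2×16.5/(15.7×0.6140) = 3.423 m.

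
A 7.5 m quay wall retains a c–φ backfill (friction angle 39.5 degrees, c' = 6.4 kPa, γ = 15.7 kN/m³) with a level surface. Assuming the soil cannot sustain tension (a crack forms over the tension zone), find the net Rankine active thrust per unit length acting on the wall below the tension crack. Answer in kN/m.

58.2 kN/m

K_a = 0.2224; √K_a = 0.4716.
Tension-crack depth z_c = 2c/(γ√K_a) = 2×6.4/(15.7×0.4716) = 1.729 m.
σ_a at base = K_a γ H − 2c√K_a = 0.2224×15.7×7.5 − 2×6.4×0.4716 = 20.15 kPa.
P_a = ½ × 20.15 × (H − z_c) = 0.5×20.15×5.771 = 58.16 kN/m.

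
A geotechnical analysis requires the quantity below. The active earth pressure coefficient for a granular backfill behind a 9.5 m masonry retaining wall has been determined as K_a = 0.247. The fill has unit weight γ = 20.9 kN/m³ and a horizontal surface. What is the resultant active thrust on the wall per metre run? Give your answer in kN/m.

233 kN/m

P = ½ K_a γ H² = 0.5 × 0.247 × 20.9 × 9.5² = 232.9 kN/m.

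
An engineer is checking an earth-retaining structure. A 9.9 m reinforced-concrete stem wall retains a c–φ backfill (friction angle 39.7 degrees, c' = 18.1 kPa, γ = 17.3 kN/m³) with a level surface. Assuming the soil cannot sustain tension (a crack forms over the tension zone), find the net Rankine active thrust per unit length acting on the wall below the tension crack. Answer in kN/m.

56.5 kN/m

K_a = 0.2204; √K_a = 0.4695.
Tension-crack depth z_c = 2c/(γ√K_a) = 2×18.1/(17.3×0.4695) = 4.457 m.
σ_a at base = K_a γ H − 2c√K_a = 0.2204×17.3×9.9 − 2×18.1×0.4695 = 20.76 kPa.
P_a = ½ × 20.76 × (H − z_c) = 0.5×20.76×5.443 = 56.49 kN/m.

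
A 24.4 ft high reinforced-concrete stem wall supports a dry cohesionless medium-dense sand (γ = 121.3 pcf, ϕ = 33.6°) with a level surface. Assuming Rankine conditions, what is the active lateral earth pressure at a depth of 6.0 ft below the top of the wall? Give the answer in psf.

209 psf

K_a = (1 − sin φ)/(1 + sin φ) = 0.2875.
σ_h = K_a γ z = 0.2875 × 121.3 × 6.0 = 209.2 psf.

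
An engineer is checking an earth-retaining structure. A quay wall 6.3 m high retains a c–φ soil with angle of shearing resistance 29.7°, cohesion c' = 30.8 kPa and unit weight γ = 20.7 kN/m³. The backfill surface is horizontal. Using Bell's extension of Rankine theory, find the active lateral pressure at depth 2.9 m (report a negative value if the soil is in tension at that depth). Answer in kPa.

K_a = (1 − sin φ)/(1 + sin φ) = 0.3374.
σ_a = K_a γ z − 2c√K_a = 0.3374×20.7×2.9 − 2×30.8×0.5808 = -15.53 kPa.

-15.5 kPa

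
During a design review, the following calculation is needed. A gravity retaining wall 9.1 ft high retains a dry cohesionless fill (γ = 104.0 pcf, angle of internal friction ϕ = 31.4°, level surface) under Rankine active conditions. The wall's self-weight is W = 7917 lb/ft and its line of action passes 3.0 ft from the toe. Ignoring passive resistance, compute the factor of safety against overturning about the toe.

5.77

K_a = tan²(45° − 31.4°/2) = 0.3149.
P_a = ½K_aγH² = 0.5×0.3149×104.0×9.1² = 1356 lb/ft, acting at H/3 = 3.033 ft above the base.
Overturning moment M_o = P_a × H/3 = 1356 × 3.033 = 4113.
Resisting moment M_r = W × 3.0 = 7917 × 3.0 = 23750.
FS_overturning = M_r/M_o = 23750/4113 = 5.774.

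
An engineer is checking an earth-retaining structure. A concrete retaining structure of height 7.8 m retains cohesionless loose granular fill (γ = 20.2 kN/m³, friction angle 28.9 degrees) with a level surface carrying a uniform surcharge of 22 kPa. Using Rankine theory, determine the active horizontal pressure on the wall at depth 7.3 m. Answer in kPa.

59.0 kPa

K_a = (1 − sin φ)/(1 + sin φ) = 0.3484.
σ_v = γz + q = 20.2 × 7.3 + 22 = 169.5 kPa.
σ_h = K_a σ_v = 0.3484 × 169.5 = 59.03 kPa.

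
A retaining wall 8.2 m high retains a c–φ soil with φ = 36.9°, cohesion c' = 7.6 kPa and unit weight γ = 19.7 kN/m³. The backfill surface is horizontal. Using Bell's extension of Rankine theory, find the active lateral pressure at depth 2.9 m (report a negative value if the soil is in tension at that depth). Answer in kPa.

K_a = (1 − sin φ)/(1 + sin φ) = 0.2497.
σ_a = K_a γ z − 2c√K_a = 0.2497×19.7×2.9 − 2×7.6×0.4997 = 6.669 kPa.

6.67 kPa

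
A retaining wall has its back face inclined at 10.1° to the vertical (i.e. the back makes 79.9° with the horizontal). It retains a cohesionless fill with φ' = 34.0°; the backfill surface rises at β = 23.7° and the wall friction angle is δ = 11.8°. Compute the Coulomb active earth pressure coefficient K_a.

K_a = sin²(α+φ) / [sin²α · sin(α−δ) · (1 + √{sin(φ+δ)sin(φ−β) / (sin(α−δ)sin(α+β))})²].
With α = 79.9°, φ = 34.0°, δ = 11.8°, β = 23.7°: K_a = 0.4902.

0.490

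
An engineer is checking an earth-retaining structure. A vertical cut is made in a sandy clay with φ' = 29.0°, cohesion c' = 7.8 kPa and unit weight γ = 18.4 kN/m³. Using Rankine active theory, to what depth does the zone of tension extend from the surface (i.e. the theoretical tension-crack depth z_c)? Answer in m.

K_a = tan²(45° − 29.0°/2) = 0.3470; √K_a = 0.5890.
The active pressure is zero where K_a γ z = 2c√K_a, so z_c = 2c/(γ√K_a) = 2×7.8/(18.4×0.5890) = 1.439 m.

1.44 m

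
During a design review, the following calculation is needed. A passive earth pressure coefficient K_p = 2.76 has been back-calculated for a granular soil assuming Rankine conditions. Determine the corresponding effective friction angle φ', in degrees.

27.9°

K_p = (1+sin φ)/(1−sin φ) ⇒ sin φ = (K_p − 1)/(K_p + 1) = 0.4681.
φ = arcsin(0.4681) = 27.91°.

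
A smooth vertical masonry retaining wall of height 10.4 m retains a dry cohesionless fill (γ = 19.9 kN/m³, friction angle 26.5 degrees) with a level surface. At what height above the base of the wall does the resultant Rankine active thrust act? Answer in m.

3.47 m

K_a = 0.3829.
The pressure distribution is triangular, so the resultant acts at H/3 above the base = 10.4/3 = 3.467 m.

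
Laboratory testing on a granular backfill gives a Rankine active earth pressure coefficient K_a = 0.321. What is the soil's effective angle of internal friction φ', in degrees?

K_a = tan²(45° − φ/2) ⇒ 45° − φ/2 = arctan(√0.321) = 29.53°.
φ = 2(45° − 29.53°) = 30.93°.

30.9°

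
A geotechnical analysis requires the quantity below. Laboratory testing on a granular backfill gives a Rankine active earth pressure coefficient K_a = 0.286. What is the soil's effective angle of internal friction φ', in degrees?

K_a = tan²(45° − φ/2) ⇒ 45° − φ/2 = arctan(√0.286) = 28.14°.
φ = 2(45° − 28.14°) = 33.73°.

33.7°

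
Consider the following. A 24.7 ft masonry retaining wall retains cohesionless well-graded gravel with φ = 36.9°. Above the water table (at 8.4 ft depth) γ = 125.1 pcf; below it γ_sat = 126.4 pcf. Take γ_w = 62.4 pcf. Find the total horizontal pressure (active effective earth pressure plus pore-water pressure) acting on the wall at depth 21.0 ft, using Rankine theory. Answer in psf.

1250 psf

K_a = (1 − sin φ)/(1 + sin φ) = 0.2497.
γ' = 126.4 − 62.4 = 64.00 pcf.
Effective vertical stress at 21.0 ft: σ'_v = 125.1×8.4 + 64.00×12.6 = 1857 psf.
σ'_h = K_a σ'_v = 0.2497 × 1857 = 463.7 psf; u = γ_w × 12.6 = 786.2 psf.
Total σ_h = 463.7 + 786.2 = 1250 psf.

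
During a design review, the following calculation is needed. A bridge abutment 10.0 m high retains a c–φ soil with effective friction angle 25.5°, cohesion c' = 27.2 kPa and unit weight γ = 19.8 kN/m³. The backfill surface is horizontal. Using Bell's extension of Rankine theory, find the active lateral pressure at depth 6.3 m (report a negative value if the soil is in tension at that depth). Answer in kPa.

K_a = (1 − sin φ)/(1 + sin φ) = 0.3981.
σ_a = K_a γ z − 2c√K_a = 0.3981×19.8×6.3 − 2×27.2×0.6310 = 15.34 kPa.

15.3 kPa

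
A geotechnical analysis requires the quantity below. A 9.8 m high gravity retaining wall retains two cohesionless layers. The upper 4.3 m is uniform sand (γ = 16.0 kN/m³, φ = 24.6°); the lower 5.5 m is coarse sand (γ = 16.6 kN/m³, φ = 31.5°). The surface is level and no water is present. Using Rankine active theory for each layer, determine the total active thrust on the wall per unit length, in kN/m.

258 kN/m

K_a1 = tan²(45°−24.6°/2) = 0.4121; K_a2 = tan²(45°−31.5°/2) = 0.3136.
Layer 1: σ at base = K_a1 γ₁ h₁ = 28.36 kPa; P₁ = ½×28.36×4.3 = 60.97.
Layer 2: σ_v at top = γ₁h₁ = 68.80; σ_h top = K_a2×68.80 = 21.58; σ_h base = K_a2×(68.80+16.6×5.5) = 50.21.
P₂ = ½(21.58+50.21)×5.5 = 197.4. Total P_a = 60.97+197.4 = 258.4 kN/m.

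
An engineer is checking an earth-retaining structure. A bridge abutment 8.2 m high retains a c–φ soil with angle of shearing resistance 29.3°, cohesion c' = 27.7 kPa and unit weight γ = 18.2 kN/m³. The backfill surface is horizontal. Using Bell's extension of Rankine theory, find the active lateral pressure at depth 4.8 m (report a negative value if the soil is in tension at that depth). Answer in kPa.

-2.49 kPa

K_a = (1 − sin φ)/(1 + sin φ) = 0.3428.
σ_a = K_a γ z − 2c√K_a = 0.3428×18.2×4.8 − 2×27.7×0.5855 = -2.488 kPa.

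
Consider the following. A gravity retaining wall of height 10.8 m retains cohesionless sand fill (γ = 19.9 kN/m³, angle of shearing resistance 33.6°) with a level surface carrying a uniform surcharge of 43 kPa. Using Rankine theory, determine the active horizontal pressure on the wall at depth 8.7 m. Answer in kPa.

K_a = (1 − sin φ)/(1 + sin φ) = 0.2875.
σ_v = γz + q = 19.9 × 8.7 + 43 = 216.1 kPa.
σ_h = K_a σ_v = 0.2875 × 216.1 = 62.14 kPa.

62.1 kPa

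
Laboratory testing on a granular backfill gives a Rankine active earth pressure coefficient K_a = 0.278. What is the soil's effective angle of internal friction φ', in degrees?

34.4°

K_a = tan²(45° − φ/2) ⇒ 45° − φ/2 = arctan(√0.278) = 27.80°.
φ = 2(45° − 27.80°) = 34.40°.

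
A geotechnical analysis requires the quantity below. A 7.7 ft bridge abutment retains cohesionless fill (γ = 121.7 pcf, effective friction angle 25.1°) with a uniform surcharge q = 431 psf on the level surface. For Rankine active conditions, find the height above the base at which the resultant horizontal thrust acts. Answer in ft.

K_a = 0.4043.
Triangular part P₁ = ½K_aγH² = 1459 at H/3 = 2.567 ft; rectangular part P₂ = K_a q H = 1342 at H/2 = 3.850 ft.
ȳ = (P₁·2.567 + P₂·3.850)/(P₁+P₂) = 3.182 ft.

3.18 ft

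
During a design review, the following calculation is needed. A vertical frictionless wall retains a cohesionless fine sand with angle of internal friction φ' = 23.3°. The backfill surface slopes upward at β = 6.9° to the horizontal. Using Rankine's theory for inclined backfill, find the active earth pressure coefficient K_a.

K_a = cos β · (cos β − √(cos²β − cos²φ)) / (cos β + √(cos²β − cos²φ)).
cos β = 0.9928, cos φ = 0.9184, √(cos²β − cos²φ) = 0.3769.
K_a = 0.9928 × (0.9928 − 0.3769)/(0.9928 + 0.3769) = 0.4464.

0.446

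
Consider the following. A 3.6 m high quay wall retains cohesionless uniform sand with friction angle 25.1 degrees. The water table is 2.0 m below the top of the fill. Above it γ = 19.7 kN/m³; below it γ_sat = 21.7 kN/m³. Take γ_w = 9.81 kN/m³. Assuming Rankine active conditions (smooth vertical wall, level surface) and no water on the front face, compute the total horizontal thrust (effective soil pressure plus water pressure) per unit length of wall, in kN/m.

K_a = tan²(45° − φ/2) = 0.4043.
γ' = 21.7 − 9.81 = 11.89 kN/m³. Depth below WT = 1.6 m.
σ'_h at WT = K_a γ d_w = 15.93 kPa; at base = 15.93 + K_a γ' × 1.6 = 23.62 kPa.
P₁ (0–2.0 m) = ½×15.93×2.0 = 15.93. P₂ (2.0–3.6 m) = ½(15.93+23.62)×1.6 = 31.64.
P_w = ½ γ_w h₂² = 0.5×9.81×1.6² = 12.56. Total = 15.93+31.64+12.56 = 60.13 kN/m.

60.1 kN/m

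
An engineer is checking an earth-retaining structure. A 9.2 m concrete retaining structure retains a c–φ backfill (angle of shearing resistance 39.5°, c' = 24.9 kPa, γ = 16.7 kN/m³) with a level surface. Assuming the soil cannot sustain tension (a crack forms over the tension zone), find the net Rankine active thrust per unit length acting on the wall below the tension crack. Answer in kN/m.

K_a = 0.2224; √K_a = 0.4716.
Tension-crack depth z_c = 2c/(γ√K_a) = 2×24.9/(16.7×0.4716) = 6.323 m.
σ_a at base = K_a γ H − 2c√K_a = 0.2224×16.7×9.2 − 2×24.9×0.4716 = 10.69 kPa.
P_a = ½ × 10.69 × (H − z_c) = 0.5×10.69×2.877 = 15.38 kN/m.

15.4 kN/m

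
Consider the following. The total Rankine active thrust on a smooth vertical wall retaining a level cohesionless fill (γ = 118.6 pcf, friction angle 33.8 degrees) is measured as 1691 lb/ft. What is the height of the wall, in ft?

K_a = 0.2851. P_a = ½ K_a γ H² ⇒ H = √(2P_a/(K_a γ)).
H = √(2×1691/(0.2851×118.6)) = 10.00 ft.

10.0 ft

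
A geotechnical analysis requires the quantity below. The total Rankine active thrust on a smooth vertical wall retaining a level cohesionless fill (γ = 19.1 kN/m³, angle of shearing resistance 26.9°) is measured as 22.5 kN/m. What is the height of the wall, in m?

2.50 m

K_a = 0.3770. P_a = ½ K_a γ H² ⇒ H = √(2P_a/(K_a γ)).
H = √(2×22.5/(0.3770×19.1)) = 2.500 m.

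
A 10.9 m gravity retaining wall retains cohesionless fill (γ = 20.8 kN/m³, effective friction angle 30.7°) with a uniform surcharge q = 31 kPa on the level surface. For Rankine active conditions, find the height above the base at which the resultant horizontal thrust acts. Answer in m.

K_a = 0.3240.
Triangular part P₁ = ½K_aγH² = 400.4 at H/3 = 3.633 m; rectangular part P₂ = K_a q H = 109.5 at H/2 = 5.450 m.
ȳ = (P₁·3.633 + P₂·5.450)/(P₁+P₂) = 4.023 m.

4.02 m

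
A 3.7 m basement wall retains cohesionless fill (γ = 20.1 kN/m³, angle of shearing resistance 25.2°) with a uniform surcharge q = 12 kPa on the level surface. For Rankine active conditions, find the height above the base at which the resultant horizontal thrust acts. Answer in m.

K_a = 0.4027.
Triangular part P₁ = ½K_aγH² = 55.41 at H/3 = 1.233 m; rectangular part P₂ = K_a q H = 17.88 at H/2 = 1.850 m.
ȳ = (P₁·1.233 + P₂·1.850)/(P₁+P₂) = 1.384 m.

1.38 m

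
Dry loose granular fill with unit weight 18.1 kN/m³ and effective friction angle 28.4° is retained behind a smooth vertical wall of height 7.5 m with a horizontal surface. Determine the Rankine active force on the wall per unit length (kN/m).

K_a = tan²(45° − φ/2) = 0.3554.
P_a = ½ K_a γ H² = 0.5 × 0.3554 × 18.1 × 7.5² = 180.9 kN/m.

181 kN/m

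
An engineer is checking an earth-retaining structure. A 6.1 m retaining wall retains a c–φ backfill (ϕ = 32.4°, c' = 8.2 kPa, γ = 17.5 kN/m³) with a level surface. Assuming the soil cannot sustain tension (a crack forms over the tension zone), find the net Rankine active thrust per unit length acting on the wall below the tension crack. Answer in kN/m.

K_a = 0.3022; √K_a = 0.5498.
Tension-crack depth z_c = 2c/(γ√K_a) = 2×8.2/(17.5×0.5498) = 1.705 m.
σ_a at base = K_a γ H − 2c√K_a = 0.3022×17.5×6.1 − 2×8.2×0.5498 = 23.25 kPa.
P_a = ½ × 23.25 × (H − z_c) = 0.5×23.25×4.395 = 51.09 kN/m.

51.1 kN/m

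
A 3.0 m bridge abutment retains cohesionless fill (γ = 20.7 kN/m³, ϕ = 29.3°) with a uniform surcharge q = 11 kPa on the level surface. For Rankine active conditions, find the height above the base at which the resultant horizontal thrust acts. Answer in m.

K_a = 0.3428.
Triangular part P₁ = ½K_aγH² = 31.94 at H/3 = 1.000 m; rectangular part P₂ = K_a q H = 11.31 at H/2 = 1.500 m.
ȳ = (P₁·1.000 + P₂·1.500)/(P₁+P₂) = 1.131 m.

1.13 m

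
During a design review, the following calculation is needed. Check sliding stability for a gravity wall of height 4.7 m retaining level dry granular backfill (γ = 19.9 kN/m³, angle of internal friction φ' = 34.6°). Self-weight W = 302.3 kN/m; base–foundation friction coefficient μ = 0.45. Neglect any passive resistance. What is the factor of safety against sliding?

K_a = tan²(45° − 34.6°/2) = 0.2756.
P_a = ½K_aγH² = 0.5×0.2756×19.9×4.7² = 60.58 kN/m, acting at H/3 = 1.567 m above the base.
FS_sliding = μW / P_a = 0.45×302.3 / 60.58 = 2.245.

2.25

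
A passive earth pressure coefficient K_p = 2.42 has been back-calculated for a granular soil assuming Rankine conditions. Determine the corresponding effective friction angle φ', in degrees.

24.5°

K_p = (1+sin φ)/(1−sin φ) ⇒ sin φ = (K_p − 1)/(K_p + 1) = 0.4152.
φ = arcsin(0.4152) = 24.53°.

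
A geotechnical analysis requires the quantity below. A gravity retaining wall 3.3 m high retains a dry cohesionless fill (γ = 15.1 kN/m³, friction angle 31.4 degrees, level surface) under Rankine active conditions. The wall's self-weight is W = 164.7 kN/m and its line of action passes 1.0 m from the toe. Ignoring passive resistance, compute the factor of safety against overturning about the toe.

5.78

K_a = tan²(45° − 31.4°/2) = 0.3149.
P_a = ½K_aγH² = 0.5×0.3149×15.1×3.3² = 25.89 kN/m, acting at H/3 = 1.100 m above the base.
Overturning moment M_o = P_a × H/3 = 25.89 × 1.100 = 28.48.
Resisting moment M_r = W × 1.0 = 164.7 × 1.0 = 164.7.
FS_overturning = M_r/M_o = 164.7/28.48 = 5.783.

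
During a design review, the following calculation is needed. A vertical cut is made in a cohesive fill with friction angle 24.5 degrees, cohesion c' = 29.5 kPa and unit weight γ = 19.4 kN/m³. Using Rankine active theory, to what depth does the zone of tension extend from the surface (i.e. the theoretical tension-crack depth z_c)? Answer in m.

4.73 m

K_a = tan²(45° − 24.5°/2) = 0.4137; √K_a = 0.6432.
The active pressure is zero where K_a γ z = 2c√K_a, so z_c = 2c/(γ√K_a) = 2×29.5/(19.4×0.6432) = 4.728 m.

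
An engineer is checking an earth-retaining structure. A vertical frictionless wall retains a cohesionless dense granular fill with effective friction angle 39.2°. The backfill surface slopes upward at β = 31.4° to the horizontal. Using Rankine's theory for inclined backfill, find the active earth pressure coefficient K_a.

0.349

K_a = cos β · (cos β − √(cos²β − cos²φ)) / (cos β + √(cos²β − cos²φ)).
cos β = 0.8536, cos φ = 0.7749, √(cos²β − cos²φ) = 0.3578.
K_a = 0.8536 × (0.8536 − 0.3578)/(0.8536 + 0.3578) = 0.3493.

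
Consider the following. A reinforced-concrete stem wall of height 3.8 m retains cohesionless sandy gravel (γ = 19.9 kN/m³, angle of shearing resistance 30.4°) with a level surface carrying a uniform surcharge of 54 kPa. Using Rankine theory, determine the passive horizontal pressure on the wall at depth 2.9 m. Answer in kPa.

341 kPa

K_p = (1 + sin φ)/(1 − sin φ) = 3.049.
σ_v = γz + q = 19.9 × 2.9 + 54 = 111.7 kPa.
σ_h = K_p σ_v = 3.049 × 111.7 = 340.6 kPa.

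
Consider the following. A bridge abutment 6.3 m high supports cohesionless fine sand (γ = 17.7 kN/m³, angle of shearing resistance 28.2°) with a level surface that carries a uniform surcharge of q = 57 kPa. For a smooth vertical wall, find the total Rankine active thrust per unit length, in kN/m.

254 kN/m

K_a = tan²(45° − φ/2) = 0.3582.
Soil triangle: ½ K_a γ H² = 0.5×0.3582×17.7×6.3² = 125.8 kN/m.
Surcharge rectangle: K_a q H = 0.3582×57×6.3 = 128.6 kN/m.
Total = 125.8 + 128.6 = 254.4 kN/m.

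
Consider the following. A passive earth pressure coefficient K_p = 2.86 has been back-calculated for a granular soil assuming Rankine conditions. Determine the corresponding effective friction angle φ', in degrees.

28.8°

K_p = (1+sin φ)/(1−sin φ) ⇒ sin φ = (K_p − 1)/(K_p + 1) = 0.4819.
φ = arcsin(0.4819) = 28.81°.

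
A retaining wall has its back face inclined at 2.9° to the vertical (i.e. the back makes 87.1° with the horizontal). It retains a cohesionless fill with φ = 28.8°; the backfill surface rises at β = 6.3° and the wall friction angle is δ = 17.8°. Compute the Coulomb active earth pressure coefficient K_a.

0.363

K_a = sin²(α+φ) / [sin²α · sin(α−δ) · (1 + √{sin(φ+δ)sin(φ−β) / (sin(α−δ)sin(α+β))})²].
With α = 87.1°, φ = 28.8°, δ = 17.8°, β = 6.3°: K_a = 0.3630.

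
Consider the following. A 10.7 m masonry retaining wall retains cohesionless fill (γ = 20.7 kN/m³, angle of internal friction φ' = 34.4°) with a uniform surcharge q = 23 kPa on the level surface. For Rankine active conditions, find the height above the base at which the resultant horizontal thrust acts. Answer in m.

3.87 m

K_a = 0.2780.
Triangular part P₁ = ½K_aγH² = 329.4 at H/3 = 3.567 m; rectangular part P₂ = K_a q H = 68.41 at H/2 = 5.350 m.
ȳ = (P₁·3.567 + P₂·5.350)/(P₁+P₂) = 3.873 m.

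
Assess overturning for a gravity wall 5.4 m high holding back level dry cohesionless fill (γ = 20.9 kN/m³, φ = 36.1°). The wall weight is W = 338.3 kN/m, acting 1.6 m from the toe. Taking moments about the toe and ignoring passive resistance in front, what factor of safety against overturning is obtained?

K_a = tan²(45° − 36.1°/2) = 0.2585.
P_a = ½K_aγH² = 0.5×0.2585×20.9×5.4² = 78.77 kN/m, acting at H/3 = 1.800 m above the base.
Overturning moment M_o = P_a × H/3 = 78.77 × 1.800 = 141.8.
Resisting moment M_r = W × 1.6 = 338.3 × 1.6 = 541.3.
FS_overturning = M_r/M_o = 541.3/141.8 = 3.818.

3.82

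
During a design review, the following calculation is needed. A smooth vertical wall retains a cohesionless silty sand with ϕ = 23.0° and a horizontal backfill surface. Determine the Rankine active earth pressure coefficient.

K_a = (1 − sin φ)/(1 + sin φ) = (1 − sin 23.0°)/(1 + sin 23.0°) = 0.4381.

0.438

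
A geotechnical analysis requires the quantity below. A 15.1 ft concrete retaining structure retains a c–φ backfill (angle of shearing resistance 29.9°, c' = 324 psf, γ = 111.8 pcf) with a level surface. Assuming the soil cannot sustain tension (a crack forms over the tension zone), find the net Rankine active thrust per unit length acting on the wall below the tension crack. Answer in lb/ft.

K_a = 0.3347; √K_a = 0.5785.
Tension-crack depth z_c = 2c/(γ√K_a) = 2×324/(111.8×0.5785) = 10.02 ft.
σ_a at base = K_a γ H − 2c√K_a = 0.3347×111.8×15.1 − 2×324×0.5785 = 190.1 psf.
P_a = ½ × 190.1 × (H − z_c) = 0.5×190.1×5.081 = 483.0 lb/ft.

483 lb/ft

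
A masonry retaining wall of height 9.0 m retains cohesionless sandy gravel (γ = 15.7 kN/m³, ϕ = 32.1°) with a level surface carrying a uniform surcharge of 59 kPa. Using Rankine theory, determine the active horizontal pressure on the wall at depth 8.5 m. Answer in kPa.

58.9 kPa

K_a = (1 − sin φ)/(1 + sin φ) = 0.3060.
σ_v = γz + q = 15.7 × 8.5 + 59 = 192.4 kPa.
σ_h = K_a σ_v = 0.3060 × 192.4 = 58.89 kPa.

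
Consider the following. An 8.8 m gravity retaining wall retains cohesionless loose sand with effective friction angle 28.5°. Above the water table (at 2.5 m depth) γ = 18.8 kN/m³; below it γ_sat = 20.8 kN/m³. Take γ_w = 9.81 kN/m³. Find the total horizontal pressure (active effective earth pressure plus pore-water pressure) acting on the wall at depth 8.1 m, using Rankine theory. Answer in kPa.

93.4 kPa

K_a = (1 − sin φ)/(1 + sin φ) = 0.3540.
γ' = 20.8 − 9.81 = 10.99 kN/m³.
Effective vertical stress at 8.1 m: σ'_v = 18.8×2.5 + 10.99×5.60 = 108.5 kPa.
σ'_h = K_a σ'_v = 0.3540 × 108.5 = 38.42 kPa; u = γ_w × 5.60 = 54.94 kPa.
Total σ_h = 38.42 + 54.94 = 93.36 kPa.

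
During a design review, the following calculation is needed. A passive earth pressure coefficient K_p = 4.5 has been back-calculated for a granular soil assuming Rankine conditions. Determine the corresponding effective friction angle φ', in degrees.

K_p = (1+sin φ)/(1−sin φ) ⇒ sin φ = (K_p − 1)/(K_p + 1) = 0.6364.
φ = arcsin(0.6364) = 39.52°.

39.5°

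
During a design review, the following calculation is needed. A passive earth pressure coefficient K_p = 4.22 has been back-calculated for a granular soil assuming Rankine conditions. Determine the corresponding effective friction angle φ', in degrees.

K_p = (1+sin φ)/(1−sin φ) ⇒ sin φ = (K_p − 1)/(K_p + 1) = 0.6169.
φ = arcsin(0.6169) = 38.09°.

38.1°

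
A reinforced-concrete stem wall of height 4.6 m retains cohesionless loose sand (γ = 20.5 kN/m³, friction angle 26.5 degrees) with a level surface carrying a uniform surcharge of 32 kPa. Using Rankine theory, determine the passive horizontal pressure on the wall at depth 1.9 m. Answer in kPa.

185 kPa

K_p = (1 + sin φ)/(1 − sin φ) = 2.611.
σ_v = γz + q = 20.5 × 1.9 + 32 = 70.95 kPa.
σ_h = K_p σ_v = 2.611 × 70.95 = 185.3 kPa.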